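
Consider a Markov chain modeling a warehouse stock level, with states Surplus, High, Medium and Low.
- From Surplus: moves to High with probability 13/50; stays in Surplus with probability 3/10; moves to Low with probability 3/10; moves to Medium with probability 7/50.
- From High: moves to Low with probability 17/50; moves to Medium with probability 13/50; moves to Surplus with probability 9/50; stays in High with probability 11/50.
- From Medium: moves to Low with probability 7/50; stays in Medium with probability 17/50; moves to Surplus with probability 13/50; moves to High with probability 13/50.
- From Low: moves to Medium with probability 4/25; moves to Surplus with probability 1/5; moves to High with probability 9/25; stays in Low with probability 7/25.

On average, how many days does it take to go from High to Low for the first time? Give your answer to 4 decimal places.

3.5674

Let t(s) be the expected number of days to first reach Low from state s, with t(Low) = 0. Conditioning on the first day:
t(Surplus) = 1 + 0.3·t(Surplus) + 0.26·t(High) + 0.14·t(Medium)
t(High) = 1 + 0.18·t(Surplus) + 0.22·t(High) + 0.26·t(Medium)
t(Medium) = 1 + 0.26·t(Surplus) + 0.26·t(High) + 0.34·t(Medium)
Solving: t(Surplus) = 3.6232, t(High) = 3.5674, t(Medium) = 4.3478.
Expected days from High to Low: 3.5674.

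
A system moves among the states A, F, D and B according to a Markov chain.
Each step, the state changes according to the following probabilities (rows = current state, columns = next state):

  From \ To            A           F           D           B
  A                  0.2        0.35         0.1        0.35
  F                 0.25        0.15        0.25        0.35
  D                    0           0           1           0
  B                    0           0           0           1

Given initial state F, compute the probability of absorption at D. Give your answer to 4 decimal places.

Let h(s) be the probability of absorption at D starting from transient state s. Then h(D) = 1 and h(B) = 0. By first-step analysis:
h(A) = 0.2·h(A) + 0.35·h(F) + 0.1·1 + 0.35·0
h(F) = 0.25·h(A) + 0.15·h(F) + 0.25·1 + 0.35·0
Solving: h(A) = 0.2911, h(F) = 0.3797.
Starting from F, the probability is 0.3797.

0.3797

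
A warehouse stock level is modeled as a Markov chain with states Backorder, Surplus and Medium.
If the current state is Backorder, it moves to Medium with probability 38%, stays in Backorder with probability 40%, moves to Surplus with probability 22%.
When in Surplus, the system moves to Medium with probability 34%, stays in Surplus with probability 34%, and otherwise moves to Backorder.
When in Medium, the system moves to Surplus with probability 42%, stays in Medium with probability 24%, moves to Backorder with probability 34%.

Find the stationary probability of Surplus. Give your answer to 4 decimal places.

0.3232

Let the stationary distribution be π with π = πP and π_1 + π_2 + π_3 = 1.
π_1 = 0.4·π_1 + 0.32·π_2 + 0.34·π_3
π_2 = 0.22·π_1 + 0.34·π_2 + 0.42·π_3
Solving with the normalization constraint gives π = (0.3548, 0.3232, 0.3220).
So the stationary probability of Surplus is 0.3232.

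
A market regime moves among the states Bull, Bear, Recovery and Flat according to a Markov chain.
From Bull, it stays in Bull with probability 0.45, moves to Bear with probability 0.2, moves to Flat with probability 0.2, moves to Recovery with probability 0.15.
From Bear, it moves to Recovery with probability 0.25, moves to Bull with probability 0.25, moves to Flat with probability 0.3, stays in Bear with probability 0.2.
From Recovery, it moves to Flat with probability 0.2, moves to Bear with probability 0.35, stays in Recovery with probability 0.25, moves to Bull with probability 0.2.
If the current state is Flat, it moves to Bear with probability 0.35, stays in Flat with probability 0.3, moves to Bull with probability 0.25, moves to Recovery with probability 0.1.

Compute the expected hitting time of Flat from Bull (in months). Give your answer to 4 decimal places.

Let t(s) be the expected number of months to first reach Flat from state s, with t(Flat) = 0. Conditioning on the first month:
t(Bull) = 1 + 0.45·t(Bull) + 0.2·t(Bear) + 0.15·t(Recovery)
t(Bear) = 1 + 0.25·t(Bull) + 0.2·t(Bear) + 0.25·t(Recovery)
t(Recovery) = 1 + 0.2·t(Bull) + 0.35·t(Bear) + 0.25·t(Recovery)
Solving: t(Bull) = 4.4867, t(Bear) = 4.0304, t(Recovery) = 4.4106.
Expected months from Bull to Flat: 4.4867.

4.4867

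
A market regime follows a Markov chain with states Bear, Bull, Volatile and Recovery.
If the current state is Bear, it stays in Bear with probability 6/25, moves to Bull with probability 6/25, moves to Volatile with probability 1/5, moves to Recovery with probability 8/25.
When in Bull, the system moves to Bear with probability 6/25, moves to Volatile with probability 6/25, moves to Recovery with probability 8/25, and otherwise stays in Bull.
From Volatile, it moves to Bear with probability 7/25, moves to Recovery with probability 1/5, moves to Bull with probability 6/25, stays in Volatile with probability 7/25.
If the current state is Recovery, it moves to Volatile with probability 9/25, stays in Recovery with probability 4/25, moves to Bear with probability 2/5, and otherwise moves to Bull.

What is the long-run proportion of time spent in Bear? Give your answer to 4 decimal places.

Let the stationary distribution be π with π = πP and π_1 + π_2 + π_3 + π_4 = 1.
π_1 = 0.24·π_1 + 0.24·π_2 + 0.28·π_3 + 0.4·π_4
π_2 = 0.24·π_1 + 0.2·π_2 + 0.24·π_3 + 0.08·π_4
π_3 = 0.2·π_1 + 0.24·π_2 + 0.28·π_3 + 0.36·π_4
Solving with the normalization constraint gives π = (0.2904, 0.1926, 0.2689, 0.2480).
So the stationary probability of Bear is 0.2904.

0.2904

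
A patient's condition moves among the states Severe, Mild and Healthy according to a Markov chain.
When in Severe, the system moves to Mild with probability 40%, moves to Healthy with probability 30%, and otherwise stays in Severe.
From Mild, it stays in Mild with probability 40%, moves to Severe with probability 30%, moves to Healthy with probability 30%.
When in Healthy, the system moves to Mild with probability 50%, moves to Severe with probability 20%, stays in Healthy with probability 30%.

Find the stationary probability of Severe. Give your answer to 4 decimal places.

0.2700

Let the stationary distribution be π with π = πP and π_1 + π_2 + π_3 = 1.
π_1 = 0.3·π_1 + 0.3·π_2 + 0.2·π_3
π_2 = 0.4·π_1 + 0.4·π_2 + 0.5·π_3
Solving with the normalization constraint gives π = (0.2700, 0.4300, 0.3000).
So the stationary probability of Severe is 0.2700.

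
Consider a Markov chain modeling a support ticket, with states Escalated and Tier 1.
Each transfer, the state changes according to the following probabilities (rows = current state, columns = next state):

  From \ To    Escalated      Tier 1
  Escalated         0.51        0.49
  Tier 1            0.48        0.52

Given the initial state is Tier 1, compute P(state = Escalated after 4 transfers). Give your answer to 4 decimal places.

0.4948

Propagate the distribution vector 4 transfers from Tier 1.
After 0 transfers: (0.0000, 1.0000)
After 1 transfer: (0.4800, 0.5200)
After 2 transfers: (0.4944, 0.5056)
After 3 transfers: (0.4948, 0.5052)
After 4 transfers: (0.4948, 0.5052)
P(in Escalated after 4 transfers) = 0.4948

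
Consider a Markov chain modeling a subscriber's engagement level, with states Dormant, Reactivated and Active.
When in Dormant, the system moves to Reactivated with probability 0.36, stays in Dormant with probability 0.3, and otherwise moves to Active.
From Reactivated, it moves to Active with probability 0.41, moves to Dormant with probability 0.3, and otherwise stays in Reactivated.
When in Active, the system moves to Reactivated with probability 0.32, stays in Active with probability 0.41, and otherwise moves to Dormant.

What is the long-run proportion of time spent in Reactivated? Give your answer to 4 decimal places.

0.3219

Let the stationary distribution be π with π = πP and π_1 + π_2 + π_3 = 1.
π_1 = 0.3·π_1 + 0.3·π_2 + 0.27·π_3
π_2 = 0.36·π_1 + 0.29·π_2 + 0.32·π_3
Solving with the normalization constraint gives π = (0.2883, 0.3219, 0.3898).
So the stationary probability of Reactivated is 0.3219.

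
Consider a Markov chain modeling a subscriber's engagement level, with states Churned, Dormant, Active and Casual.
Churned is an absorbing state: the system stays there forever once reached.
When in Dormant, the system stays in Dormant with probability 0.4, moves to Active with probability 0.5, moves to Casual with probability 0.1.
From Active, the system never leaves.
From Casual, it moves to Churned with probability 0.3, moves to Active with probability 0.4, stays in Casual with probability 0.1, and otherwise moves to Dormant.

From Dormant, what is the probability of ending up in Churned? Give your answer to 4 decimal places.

0.0577

Let h(s) be the probability of absorption at Churned starting from transient state s. Then h(Churned) = 1 and h(Active) = 0. By first-step analysis:
h(Dormant) = 0.4·h(Dormant) + 0.5·0 + 0.1·h(Casual)
h(Casual) = 0.3·1 + 0.2·h(Dormant) + 0.4·0 + 0.1·h(Casual)
Solving: h(Dormant) = 0.0577, h(Casual) = 0.3462.
Starting from Dormant, the probability is 0.0577.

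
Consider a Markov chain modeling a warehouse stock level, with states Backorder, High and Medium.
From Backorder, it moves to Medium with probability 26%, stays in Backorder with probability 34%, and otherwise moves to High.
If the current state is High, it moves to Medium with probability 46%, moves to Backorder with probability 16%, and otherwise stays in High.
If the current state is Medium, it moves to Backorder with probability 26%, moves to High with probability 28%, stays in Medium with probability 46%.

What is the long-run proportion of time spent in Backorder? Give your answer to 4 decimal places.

0.2452

Let the stationary distribution be π with π = πP and π_1 + π_2 + π_3 = 1.
π_1 = 0.34·π_1 + 0.16·π_2 + 0.26·π_3
π_2 = 0.4·π_1 + 0.38·π_2 + 0.28·π_3
Solving with the normalization constraint gives π = (0.2452, 0.3438, 0.4110).
So the stationary probability of Backorder is 0.2452.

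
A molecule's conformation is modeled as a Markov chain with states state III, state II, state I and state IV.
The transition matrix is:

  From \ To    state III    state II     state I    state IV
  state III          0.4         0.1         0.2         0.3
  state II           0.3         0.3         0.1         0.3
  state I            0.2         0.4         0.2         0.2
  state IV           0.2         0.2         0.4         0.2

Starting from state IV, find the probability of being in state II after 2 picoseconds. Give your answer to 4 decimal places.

Propagate the distribution vector 2 picoseconds from state IV.
After 0 picoseconds: (0.0000, 0.0000, 0.0000, 1.0000)
After 1 picosecond: (0.2000, 0.2000, 0.4000, 0.2000)
After 2 picoseconds: (0.2600, 0.2800, 0.2200, 0.2400)
P(in state II after 2 picoseconds) = 0.2800

0.2800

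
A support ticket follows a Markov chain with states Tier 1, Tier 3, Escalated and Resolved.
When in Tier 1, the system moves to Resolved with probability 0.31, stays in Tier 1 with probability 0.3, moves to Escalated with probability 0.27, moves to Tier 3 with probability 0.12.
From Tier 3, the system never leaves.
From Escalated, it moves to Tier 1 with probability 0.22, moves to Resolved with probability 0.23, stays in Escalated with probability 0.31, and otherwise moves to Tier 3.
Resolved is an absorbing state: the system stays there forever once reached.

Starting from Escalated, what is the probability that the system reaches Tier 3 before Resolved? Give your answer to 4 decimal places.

Let h(s) be the probability of absorption at Tier 3 starting from transient state s. Then h(Tier 3) = 1 and h(Resolved) = 0. By first-step analysis:
h(Tier 1) = 0.3·h(Tier 1) + 0.12·1 + 0.27·h(Escalated) + 0.31·0
h(Escalated) = 0.22·h(Tier 1) + 0.24·1 + 0.31·h(Escalated) + 0.23·0
Solving: h(Tier 1) = 0.3484, h(Escalated) = 0.4589.
Starting from Escalated, the probability is 0.4589.

0.4589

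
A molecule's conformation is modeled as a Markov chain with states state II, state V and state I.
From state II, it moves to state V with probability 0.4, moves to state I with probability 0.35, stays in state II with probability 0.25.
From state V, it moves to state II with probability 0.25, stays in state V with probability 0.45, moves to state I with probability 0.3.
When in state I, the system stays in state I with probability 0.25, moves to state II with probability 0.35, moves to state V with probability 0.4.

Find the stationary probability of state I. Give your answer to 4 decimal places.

0.2990

Let the stationary distribution be π with π = πP and π_1 + π_2 + π_3 = 1.
π_1 = 0.25·π_1 + 0.25·π_2 + 0.35·π_3
π_2 = 0.4·π_1 + 0.45·π_2 + 0.4·π_3
Solving with the normalization constraint gives π = (0.2799, 0.4211, 0.2990).
So the stationary probability of state I is 0.2990.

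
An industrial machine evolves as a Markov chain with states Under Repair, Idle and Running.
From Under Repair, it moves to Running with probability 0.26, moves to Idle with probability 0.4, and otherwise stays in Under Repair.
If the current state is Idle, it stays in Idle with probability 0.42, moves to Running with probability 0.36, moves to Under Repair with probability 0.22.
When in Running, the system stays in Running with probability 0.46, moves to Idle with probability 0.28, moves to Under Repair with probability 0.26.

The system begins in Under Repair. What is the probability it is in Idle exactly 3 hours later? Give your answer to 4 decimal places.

Propagate the distribution vector 3 hours from Under Repair.
After 0 hours: (1.0000, 0.0000, 0.0000)
After 1 hour: (0.3400, 0.4000, 0.2600)
After 2 hours: (0.2712, 0.3768, 0.3520)
After 3 hours: (0.2666, 0.3653, 0.3681)
P(in Idle after 3 hours) = 0.3653

0.3653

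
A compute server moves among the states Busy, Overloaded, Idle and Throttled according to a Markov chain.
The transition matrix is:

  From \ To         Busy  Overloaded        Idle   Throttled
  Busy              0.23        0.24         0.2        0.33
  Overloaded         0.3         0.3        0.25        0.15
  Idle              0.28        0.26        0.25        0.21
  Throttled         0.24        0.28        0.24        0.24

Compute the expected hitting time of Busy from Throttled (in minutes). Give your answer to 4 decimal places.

Let t(s) be the expected number of minutes to first reach Busy from state s, with t(Busy) = 0. Conditioning on the first minute:
t(Overloaded) = 1 + 0.3·t(Overloaded) + 0.25·t(Idle) + 0.15·t(Throttled)
t(Idle) = 1 + 0.26·t(Overloaded) + 0.25·t(Idle) + 0.21·t(Throttled)
t(Throttled) = 1 + 0.28·t(Overloaded) + 0.24·t(Idle) + 0.24·t(Throttled)
Solving: t(Overloaded) = 3.5191, t(Idle) = 3.6033, t(Throttled) = 3.7502.
Expected minutes from Throttled to Busy: 3.7502.

3.7502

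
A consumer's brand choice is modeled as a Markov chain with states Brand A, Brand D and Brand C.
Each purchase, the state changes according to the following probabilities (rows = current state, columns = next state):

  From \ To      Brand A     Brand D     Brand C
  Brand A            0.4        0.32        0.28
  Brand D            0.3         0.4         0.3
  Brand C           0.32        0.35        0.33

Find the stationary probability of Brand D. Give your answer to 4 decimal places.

Let the stationary distribution be π with π = πP and π_1 + π_2 + π_3 = 1.
π_1 = 0.4·π_1 + 0.3·π_2 + 0.32·π_3
π_2 = 0.32·π_1 + 0.4·π_2 + 0.35·π_3
Solving with the normalization constraint gives π = (0.3401, 0.3577, 0.3023).
So the stationary probability of Brand D is 0.3577.

0.3577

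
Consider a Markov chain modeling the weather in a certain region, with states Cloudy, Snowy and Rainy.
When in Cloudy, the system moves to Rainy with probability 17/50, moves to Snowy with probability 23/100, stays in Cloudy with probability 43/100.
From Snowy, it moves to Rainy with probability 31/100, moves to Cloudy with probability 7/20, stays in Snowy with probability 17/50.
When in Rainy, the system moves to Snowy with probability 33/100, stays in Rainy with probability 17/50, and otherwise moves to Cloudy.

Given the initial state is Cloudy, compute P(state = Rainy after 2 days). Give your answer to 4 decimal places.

0.3331

Sum over the intermediate state after 1 day:
P = P(Cloudy→Cloudy)·P(Cloudy→Rainy) + P(Cloudy→Snowy)·P(Snowy→Rainy) + P(Cloudy→Rainy)·P(Rainy→Rainy)
  = 0.43×0.34 + 0.23×0.31 + 0.34×0.34
  = 0.1462 + 0.0713 + 0.1156 = 0.3331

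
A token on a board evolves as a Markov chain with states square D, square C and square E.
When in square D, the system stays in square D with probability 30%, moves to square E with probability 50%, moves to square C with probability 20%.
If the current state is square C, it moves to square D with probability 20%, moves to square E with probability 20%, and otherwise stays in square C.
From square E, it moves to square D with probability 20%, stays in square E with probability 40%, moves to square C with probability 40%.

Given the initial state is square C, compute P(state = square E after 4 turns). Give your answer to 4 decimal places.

0.3318

Propagate the distribution vector 4 turns from square C.
After 0 turns: (0.0000, 1.0000, 0.0000)
After 1 turn: (0.2000, 0.6000, 0.2000)
After 2 turns: (0.2200, 0.4800, 0.3000)
After 3 turns: (0.2220, 0.4520, 0.3260)
After 4 turns: (0.2222, 0.4460, 0.3318)
P(in square E after 4 turns) = 0.3318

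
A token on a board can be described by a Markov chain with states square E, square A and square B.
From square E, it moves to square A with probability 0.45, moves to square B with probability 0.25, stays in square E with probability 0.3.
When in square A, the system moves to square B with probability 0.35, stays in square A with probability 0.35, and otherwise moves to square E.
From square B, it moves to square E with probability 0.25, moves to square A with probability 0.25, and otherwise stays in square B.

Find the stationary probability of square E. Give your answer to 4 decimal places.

Let the stationary distribution be π with π = πP and π_1 + π_2 + π_3 = 1.
π_1 = 0.3·π_1 + 0.3·π_2 + 0.25·π_3
π_2 = 0.45·π_1 + 0.35·π_2 + 0.25·π_3
Solving with the normalization constraint gives π = (0.2811, 0.3402, 0.3787).
So the stationary probability of square E is 0.2811.

0.2811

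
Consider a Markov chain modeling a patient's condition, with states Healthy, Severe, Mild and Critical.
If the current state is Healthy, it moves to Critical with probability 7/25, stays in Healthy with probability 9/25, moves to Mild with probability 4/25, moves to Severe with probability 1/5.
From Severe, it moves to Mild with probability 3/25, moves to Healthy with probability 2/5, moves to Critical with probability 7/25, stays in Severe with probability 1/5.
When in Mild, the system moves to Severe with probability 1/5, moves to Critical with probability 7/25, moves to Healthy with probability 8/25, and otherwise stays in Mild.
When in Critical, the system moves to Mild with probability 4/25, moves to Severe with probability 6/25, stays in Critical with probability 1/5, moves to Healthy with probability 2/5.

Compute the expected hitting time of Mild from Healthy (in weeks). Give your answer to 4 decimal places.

6.5970

Let t(s) be the expected number of weeks to first reach Mild from state s, with t(Mild) = 0. Conditioning on the first week:
t(Healthy) = 1 + 0.36·t(Healthy) + 0.2·t(Severe) + 0.28·t(Critical)
t(Severe) = 1 + 0.4·t(Healthy) + 0.2·t(Severe) + 0.28·t(Critical)
t(Critical) = 1 + 0.4·t(Healthy) + 0.24·t(Severe) + 0.2·t(Critical)
Solving: t(Healthy) = 6.5970, t(Severe) = 6.8608, t(Critical) = 6.6067.
Expected weeks from Healthy to Mild: 6.5970.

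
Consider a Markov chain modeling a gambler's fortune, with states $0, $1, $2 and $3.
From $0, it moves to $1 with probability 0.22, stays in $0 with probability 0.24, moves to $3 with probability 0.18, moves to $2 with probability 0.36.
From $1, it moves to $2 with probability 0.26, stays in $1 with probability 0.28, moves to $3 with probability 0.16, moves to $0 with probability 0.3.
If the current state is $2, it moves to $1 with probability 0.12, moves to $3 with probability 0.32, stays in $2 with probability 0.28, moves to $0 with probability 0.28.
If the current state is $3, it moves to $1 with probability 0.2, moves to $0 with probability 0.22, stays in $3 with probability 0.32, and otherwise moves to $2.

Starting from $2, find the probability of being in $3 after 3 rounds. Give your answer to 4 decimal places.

0.2539

Propagate the distribution vector 3 rounds from $2.
After 0 rounds: (0.0000, 0.0000, 1.0000, 0.0000)
After 1 round: (0.2800, 0.1200, 0.2800, 0.3200)
After 2 rounds: (0.2520, 0.1928, 0.2936, 0.2616)
After 3 rounds: (0.2581, 0.1970, 0.2911, 0.2539)
P(in $3 after 3 rounds) = 0.2539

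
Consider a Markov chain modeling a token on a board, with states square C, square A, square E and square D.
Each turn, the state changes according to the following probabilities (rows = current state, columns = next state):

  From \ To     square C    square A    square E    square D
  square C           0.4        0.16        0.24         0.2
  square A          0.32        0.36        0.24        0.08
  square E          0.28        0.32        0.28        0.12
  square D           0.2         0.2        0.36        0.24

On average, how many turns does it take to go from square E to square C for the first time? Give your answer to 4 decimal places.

3.5339

Let t(s) be the expected number of turns to first reach square C from state s, with t(square C) = 0. Conditioning on the first turn:
t(square A) = 1 + 0.36·t(square A) + 0.24·t(square E) + 0.08·t(square D)
t(square E) = 1 + 0.32·t(square A) + 0.28·t(square E) + 0.12·t(square D)
t(square D) = 1 + 0.2·t(square A) + 0.36·t(square E) + 0.24·t(square D)
Solving: t(square A) = 3.3724, t(square E) = 3.5339, t(square D) = 3.8772.
Expected turns from square E to square C: 3.5339.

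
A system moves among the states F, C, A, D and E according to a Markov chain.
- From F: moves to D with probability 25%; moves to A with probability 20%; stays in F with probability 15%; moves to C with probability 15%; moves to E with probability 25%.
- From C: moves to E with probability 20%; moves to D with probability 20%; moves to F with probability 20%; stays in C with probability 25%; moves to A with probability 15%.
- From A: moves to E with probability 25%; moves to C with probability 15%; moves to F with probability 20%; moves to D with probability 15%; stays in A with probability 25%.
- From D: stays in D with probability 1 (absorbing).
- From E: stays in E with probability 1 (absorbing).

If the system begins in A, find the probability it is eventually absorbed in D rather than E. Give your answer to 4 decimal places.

Let h(s) be the probability of absorption at D starting from transient state s. Then h(D) = 1 and h(E) = 0. By first-step analysis:
h(F) = 0.15·h(F) + 0.15·h(C) + 0.2·h(A) + 0.25·1 + 0.25·0
h(C) = 0.2·h(F) + 0.25·h(C) + 0.15·h(A) + 0.2·1 + 0.2·0
h(A) = 0.2·h(F) + 0.15·h(C) + 0.25·h(A) + 0.15·1 + 0.25·0
Solving: h(F) = 0.4782, h(C) = 0.4789, h(A) = 0.4233.
Starting from A, the probability is 0.4233.

0.4233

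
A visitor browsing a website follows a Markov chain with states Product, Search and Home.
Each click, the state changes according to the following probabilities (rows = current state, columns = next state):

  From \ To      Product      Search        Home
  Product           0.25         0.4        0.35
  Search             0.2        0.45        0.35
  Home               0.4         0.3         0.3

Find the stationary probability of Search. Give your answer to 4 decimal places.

0.3860

Let the stationary distribution be π with π = πP and π_1 + π_2 + π_3 = 1.
π_1 = 0.25·π_1 + 0.2·π_2 + 0.4·π_3
π_2 = 0.4·π_1 + 0.45·π_2 + 0.3·π_3
Solving with the normalization constraint gives π = (0.2807, 0.3860, 0.3333).
So the stationary probability of Search is 0.3860.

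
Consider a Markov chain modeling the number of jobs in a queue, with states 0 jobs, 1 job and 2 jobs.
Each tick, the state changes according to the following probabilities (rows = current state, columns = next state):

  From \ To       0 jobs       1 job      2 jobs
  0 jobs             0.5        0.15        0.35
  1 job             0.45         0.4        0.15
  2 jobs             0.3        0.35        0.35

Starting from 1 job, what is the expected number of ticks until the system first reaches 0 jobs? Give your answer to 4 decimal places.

2.3704

Let t(s) be the expected number of ticks to first reach 0 jobs from state s, with t(0 jobs) = 0. Conditioning on the first tick:
t(1 job) = 1 + 0.4·t(1 job) + 0.15·t(2 jobs)
t(2 jobs) = 1 + 0.35·t(1 job) + 0.35·t(2 jobs)
Solving: t(1 job) = 2.3704, t(2 jobs) = 2.8148.
Expected ticks from 1 job to 0 jobs: 2.3704.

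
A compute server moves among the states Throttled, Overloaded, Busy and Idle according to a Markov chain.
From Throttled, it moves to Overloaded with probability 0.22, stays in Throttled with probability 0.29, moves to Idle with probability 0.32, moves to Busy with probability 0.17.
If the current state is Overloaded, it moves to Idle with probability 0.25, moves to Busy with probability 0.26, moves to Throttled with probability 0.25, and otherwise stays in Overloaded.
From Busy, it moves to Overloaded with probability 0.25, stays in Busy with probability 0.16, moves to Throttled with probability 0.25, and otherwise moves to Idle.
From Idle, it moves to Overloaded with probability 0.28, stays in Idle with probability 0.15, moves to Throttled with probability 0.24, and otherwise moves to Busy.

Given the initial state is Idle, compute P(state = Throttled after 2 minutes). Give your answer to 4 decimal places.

0.2581

Propagate the distribution vector 2 minutes from Idle.
After 0 minutes: (0.0000, 0.0000, 0.0000, 1.0000)
After 1 minute: (0.2400, 0.2800, 0.3300, 0.1500)
After 2 minutes: (0.2581, 0.2445, 0.2159, 0.2815)
P(in Throttled after 2 minutes) = 0.2581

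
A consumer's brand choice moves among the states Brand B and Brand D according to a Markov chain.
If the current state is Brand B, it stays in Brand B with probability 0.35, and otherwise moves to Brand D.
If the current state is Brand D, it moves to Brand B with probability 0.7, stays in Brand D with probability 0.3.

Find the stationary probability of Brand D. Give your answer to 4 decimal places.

0.4815

Let the stationary distribution be π with π = πP and π_1 + π_2 = 1.
π_1 = 0.35·π_1 + 0.7·π_2
Solving with the normalization constraint gives π = (0.5185, 0.4815).
So the stationary probability of Brand D is 0.4815.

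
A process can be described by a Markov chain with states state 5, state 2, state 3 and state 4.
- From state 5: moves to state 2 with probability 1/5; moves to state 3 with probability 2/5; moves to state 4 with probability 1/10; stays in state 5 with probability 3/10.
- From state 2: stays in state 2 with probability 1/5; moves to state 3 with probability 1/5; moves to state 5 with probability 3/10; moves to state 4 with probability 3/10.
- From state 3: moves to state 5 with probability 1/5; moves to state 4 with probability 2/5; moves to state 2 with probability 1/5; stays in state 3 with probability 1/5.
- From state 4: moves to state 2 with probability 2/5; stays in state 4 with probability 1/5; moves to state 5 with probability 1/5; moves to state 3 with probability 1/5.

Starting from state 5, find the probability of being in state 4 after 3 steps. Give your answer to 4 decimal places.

0.2490

Propagate the distribution vector 3 steps from state 5.
After 0 steps: (1.0000, 0.0000, 0.0000, 0.0000)
After 1 step: (0.3000, 0.2000, 0.4000, 0.1000)
After 2 steps: (0.2500, 0.2200, 0.2600, 0.2700)
After 3 steps: (0.2470, 0.2540, 0.2500, 0.2490)
P(in state 4 after 3 steps) = 0.2490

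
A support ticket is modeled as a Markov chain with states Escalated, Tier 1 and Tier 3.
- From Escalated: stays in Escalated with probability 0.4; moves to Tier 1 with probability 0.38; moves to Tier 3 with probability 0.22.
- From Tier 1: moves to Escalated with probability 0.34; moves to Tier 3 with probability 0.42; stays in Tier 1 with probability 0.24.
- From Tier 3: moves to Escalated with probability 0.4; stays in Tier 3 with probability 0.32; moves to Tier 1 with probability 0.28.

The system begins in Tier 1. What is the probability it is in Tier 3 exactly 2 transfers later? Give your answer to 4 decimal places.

0.3100

Sum over the intermediate state after 1 transfer:
P = P(Tier 1→Escalated)·P(Escalated→Tier 3) + P(Tier 1→Tier 1)·P(Tier 1→Tier 3) + P(Tier 1→Tier 3)·P(Tier 3→Tier 3)
  = 0.34×0.22 + 0.24×0.42 + 0.42×0.32
  = 0.0748 + 0.1008 + 0.1344 = 0.3100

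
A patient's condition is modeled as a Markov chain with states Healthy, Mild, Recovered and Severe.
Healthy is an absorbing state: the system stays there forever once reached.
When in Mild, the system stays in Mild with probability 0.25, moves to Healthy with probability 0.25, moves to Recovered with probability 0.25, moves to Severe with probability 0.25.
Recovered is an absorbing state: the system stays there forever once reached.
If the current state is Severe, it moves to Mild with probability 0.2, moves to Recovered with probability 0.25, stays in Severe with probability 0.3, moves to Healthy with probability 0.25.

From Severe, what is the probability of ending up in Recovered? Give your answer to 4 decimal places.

Let h(s) be the probability of absorption at Recovered starting from transient state s. Then h(Recovered) = 1 and h(Healthy) = 0. By first-step analysis:
h(Mild) = 0.25·0 + 0.25·h(Mild) + 0.25·1 + 0.25·h(Severe)
h(Severe) = 0.25·0 + 0.2·h(Mild) + 0.25·1 + 0.3·h(Severe)
Solving: h(Mild) = 0.5000, h(Severe) = 0.5000.
Starting from Severe, the probability is 0.5000.

0.5000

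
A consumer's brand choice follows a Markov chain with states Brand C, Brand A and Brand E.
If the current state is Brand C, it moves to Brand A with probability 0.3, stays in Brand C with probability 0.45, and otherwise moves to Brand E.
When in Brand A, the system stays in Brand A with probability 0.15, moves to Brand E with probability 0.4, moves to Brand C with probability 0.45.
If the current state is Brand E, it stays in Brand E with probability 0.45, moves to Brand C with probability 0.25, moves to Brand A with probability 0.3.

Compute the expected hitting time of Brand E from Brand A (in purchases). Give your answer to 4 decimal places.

3.0075

Let t(s) be the expected number of purchases to first reach Brand E from state s, with t(Brand E) = 0. Conditioning on the first purchase:
t(Brand C) = 1 + 0.45·t(Brand C) + 0.3·t(Brand A)
t(Brand A) = 1 + 0.45·t(Brand C) + 0.15·t(Brand A)
Solving: t(Brand C) = 3.4586, t(Brand A) = 3.0075.
Expected purchases from Brand A to Brand E: 3.0075.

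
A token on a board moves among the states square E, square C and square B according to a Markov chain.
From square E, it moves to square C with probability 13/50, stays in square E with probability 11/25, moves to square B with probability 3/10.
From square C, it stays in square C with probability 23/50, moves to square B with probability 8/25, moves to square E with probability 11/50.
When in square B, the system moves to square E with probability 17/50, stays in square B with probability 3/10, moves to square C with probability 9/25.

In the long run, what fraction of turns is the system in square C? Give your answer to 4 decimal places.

0.3634

Let the stationary distribution be π with π = πP and π_1 + π_2 + π_3 = 1.
π_1 = 0.44·π_1 + 0.22·π_2 + 0.34·π_3
π_2 = 0.26·π_1 + 0.46·π_2 + 0.36·π_3
Solving with the normalization constraint gives π = (0.3293, 0.3634, 0.3073).
So the stationary probability of square C is 0.3634.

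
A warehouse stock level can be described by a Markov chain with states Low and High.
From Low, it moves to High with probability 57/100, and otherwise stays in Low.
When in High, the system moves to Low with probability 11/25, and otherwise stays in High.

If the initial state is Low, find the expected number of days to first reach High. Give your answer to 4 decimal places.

1.7544

Let t(s) be the expected number of days to first reach High from state s, with t(High) = 0. Conditioning on the first day:
t(Low) = 1 + 0.43·t(Low)
Solving: t(Low) = 1.7544.
Expected days from Low to High: 1.7544.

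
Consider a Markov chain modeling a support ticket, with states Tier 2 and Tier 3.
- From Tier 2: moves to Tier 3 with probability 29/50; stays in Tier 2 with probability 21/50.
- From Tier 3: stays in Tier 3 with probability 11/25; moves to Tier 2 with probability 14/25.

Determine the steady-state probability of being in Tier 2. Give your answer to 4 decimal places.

Let the stationary distribution be π with π = πP and π_1 + π_2 = 1.
π_1 = 0.42·π_1 + 0.56·π_2
Solving with the normalization constraint gives π = (0.4912, 0.5088).
So the stationary probability of Tier 2 is 0.4912.

0.4912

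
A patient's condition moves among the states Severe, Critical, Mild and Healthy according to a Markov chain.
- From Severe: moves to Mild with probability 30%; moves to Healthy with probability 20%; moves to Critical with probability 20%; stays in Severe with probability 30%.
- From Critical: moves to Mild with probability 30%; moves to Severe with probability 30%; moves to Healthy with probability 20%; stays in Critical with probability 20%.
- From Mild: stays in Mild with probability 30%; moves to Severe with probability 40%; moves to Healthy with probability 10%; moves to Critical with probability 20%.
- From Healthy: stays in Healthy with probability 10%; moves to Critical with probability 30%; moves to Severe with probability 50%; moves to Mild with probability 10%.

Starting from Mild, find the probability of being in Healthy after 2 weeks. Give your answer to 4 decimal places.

0.1600

Propagate the distribution vector 2 weeks from Mild.
After 0 weeks: (0.0000, 0.0000, 1.0000, 0.0000)
After 1 week: (0.4000, 0.2000, 0.3000, 0.1000)
After 2 weeks: (0.3500, 0.2100, 0.2800, 0.1600)
P(in Healthy after 2 weeks) = 0.1600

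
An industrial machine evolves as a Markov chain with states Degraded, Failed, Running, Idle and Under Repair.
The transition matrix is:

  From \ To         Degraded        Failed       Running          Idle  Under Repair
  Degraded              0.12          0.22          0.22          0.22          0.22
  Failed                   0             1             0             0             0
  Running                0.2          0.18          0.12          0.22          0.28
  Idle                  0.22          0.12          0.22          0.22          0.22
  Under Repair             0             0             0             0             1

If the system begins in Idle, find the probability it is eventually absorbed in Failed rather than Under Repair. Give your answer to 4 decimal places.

0.3953

Let h(s) be the probability of absorption at Failed starting from transient state s. Then h(Failed) = 1 and h(Under Repair) = 0. By first-step analysis:
h(Degraded) = 0.12·h(Degraded) + 0.22·1 + 0.22·h(Running) + 0.22·h(Idle) + 0.22·0
h(Running) = 0.2·h(Degraded) + 0.18·1 + 0.12·h(Running) + 0.22·h(Idle) + 0.28·0
h(Idle) = 0.22·h(Degraded) + 0.12·1 + 0.22·h(Running) + 0.22·h(Idle) + 0.22·0
Solving: h(Degraded) = 0.4502, h(Running) = 0.4057, h(Idle) = 0.3953.
Starting from Idle, the probability is 0.3953.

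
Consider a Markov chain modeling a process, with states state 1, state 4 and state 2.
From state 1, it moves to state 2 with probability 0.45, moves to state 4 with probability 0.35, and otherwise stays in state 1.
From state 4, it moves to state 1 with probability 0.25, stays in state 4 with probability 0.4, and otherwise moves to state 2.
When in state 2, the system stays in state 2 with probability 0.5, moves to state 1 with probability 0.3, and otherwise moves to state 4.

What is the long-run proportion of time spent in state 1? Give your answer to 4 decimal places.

Let the stationary distribution be π with π = πP and π_1 + π_2 + π_3 = 1.
π_1 = 0.2·π_1 + 0.25·π_2 + 0.3·π_3
π_2 = 0.35·π_1 + 0.4·π_2 + 0.2·π_3
Solving with the normalization constraint gives π = (0.2592, 0.2986, 0.4423).
So the stationary probability of state 1 is 0.2592.

0.2592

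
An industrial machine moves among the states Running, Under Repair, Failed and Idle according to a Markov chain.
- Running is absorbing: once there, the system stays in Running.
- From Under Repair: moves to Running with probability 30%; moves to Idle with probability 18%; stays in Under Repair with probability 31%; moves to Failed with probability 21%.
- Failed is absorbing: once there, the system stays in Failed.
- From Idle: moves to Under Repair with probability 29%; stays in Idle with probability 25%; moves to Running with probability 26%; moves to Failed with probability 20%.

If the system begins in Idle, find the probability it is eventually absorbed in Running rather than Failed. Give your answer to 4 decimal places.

0.5725

Let h(s) be the probability of absorption at Running starting from transient state s. Then h(Running) = 1 and h(Failed) = 0. By first-step analysis:
h(Under Repair) = 0.3·1 + 0.31·h(Under Repair) + 0.21·0 + 0.18·h(Idle)
h(Idle) = 0.26·1 + 0.29·h(Under Repair) + 0.2·0 + 0.25·h(Idle)
Solving: h(Under Repair) = 0.5841, h(Idle) = 0.5725.
Starting from Idle, the probability is 0.5725.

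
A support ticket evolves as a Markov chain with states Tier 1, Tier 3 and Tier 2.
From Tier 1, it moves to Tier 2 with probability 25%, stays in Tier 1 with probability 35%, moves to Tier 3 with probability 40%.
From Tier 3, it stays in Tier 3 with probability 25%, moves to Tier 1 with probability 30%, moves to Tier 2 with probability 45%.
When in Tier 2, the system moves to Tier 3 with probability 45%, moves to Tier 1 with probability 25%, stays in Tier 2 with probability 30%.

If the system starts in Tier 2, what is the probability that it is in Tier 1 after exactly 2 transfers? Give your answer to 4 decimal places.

Sum over the intermediate state after 1 transfer:
P = P(Tier 2→Tier 1)·P(Tier 1→Tier 1) + P(Tier 2→Tier 3)·P(Tier 3→Tier 1) + P(Tier 2→Tier 2)·P(Tier 2→Tier 1)
  = 0.25×0.35 + 0.45×0.3 + 0.3×0.25
  = 0.0875 + 0.1350 + 0.0750 = 0.2975

0.2975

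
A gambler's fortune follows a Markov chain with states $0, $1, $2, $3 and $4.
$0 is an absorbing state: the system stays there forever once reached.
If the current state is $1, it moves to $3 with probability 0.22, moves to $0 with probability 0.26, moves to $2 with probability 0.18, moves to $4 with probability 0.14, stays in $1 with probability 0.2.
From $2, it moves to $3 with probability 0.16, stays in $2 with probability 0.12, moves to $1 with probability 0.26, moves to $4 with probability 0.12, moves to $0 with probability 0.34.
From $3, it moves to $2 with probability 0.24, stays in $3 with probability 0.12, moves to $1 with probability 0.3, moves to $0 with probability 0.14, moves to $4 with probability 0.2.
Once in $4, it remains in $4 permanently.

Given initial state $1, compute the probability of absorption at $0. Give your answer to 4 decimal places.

Let h(s) be the probability of absorption at $0 starting from transient state s. Then h($0) = 1 and h($4) = 0. By first-step analysis:
h($1) = 0.26·1 + 0.2·h($1) + 0.18·h($2) + 0.22·h($3) + 0.14·0
h($2) = 0.34·1 + 0.26·h($1) + 0.12·h($2) + 0.16·h($3) + 0.12·0
h($3) = 0.14·1 + 0.3·h($1) + 0.24·h($2) + 0.12·h($3) + 0.2·0
Solving: h($1) = 0.6300, h($2) = 0.6739, h($3) = 0.5576.
Starting from $1, the probability is 0.6300.

0.6300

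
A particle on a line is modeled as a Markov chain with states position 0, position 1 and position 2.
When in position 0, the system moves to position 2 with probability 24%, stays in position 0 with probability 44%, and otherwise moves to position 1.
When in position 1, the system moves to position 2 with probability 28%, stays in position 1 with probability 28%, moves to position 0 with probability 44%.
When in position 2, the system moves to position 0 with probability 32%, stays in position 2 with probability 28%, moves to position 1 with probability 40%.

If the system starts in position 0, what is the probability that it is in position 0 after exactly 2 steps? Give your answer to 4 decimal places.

0.4112

Sum over the intermediate state after 1 step:
P = P(position 0→position 0)·P(position 0→position 0) + P(position 0→position 1)·P(position 1→position 0) + P(position 0→position 2)·P(position 2→position 0)
  = 0.44×0.44 + 0.32×0.44 + 0.24×0.32
  = 0.1936 + 0.1408 + 0.0768 = 0.4112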